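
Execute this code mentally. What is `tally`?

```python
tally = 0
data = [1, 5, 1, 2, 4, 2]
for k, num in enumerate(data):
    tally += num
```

Let's trace through this code step by step.

Initialize: tally = 0
Initialize: data = [1, 5, 1, 2, 4, 2]
Entering loop: for k, num in enumerate(data):

After execution: tally = 15
15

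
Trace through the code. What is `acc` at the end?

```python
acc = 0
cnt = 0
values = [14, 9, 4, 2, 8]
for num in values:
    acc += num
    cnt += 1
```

Let's trace through this code step by step.

Initialize: acc = 0
Initialize: cnt = 0
Initialize: values = [14, 9, 4, 2, 8]
Entering loop: for num in values:

After execution: acc = 37
37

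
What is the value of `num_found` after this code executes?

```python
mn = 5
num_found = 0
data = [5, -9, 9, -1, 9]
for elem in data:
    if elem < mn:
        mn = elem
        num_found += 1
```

Let's trace through this code step by step.

Initialize: mn = 5
Initialize: num_found = 0
Initialize: data = [5, -9, 9, -1, 9]
Entering loop: for elem in data:

After execution: num_found = 1
1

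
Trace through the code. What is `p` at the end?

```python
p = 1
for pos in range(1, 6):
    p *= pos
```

Let's trace through this code step by step.

Initialize: p = 1
Entering loop: for pos in range(1, 6):

After execution: p = 120
120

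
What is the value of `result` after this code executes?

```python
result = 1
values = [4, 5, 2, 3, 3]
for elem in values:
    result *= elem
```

Let's trace through this code step by step.

Initialize: result = 1
Initialize: values = [4, 5, 2, 3, 3]
Entering loop: for elem in values:

After execution: result = 360
360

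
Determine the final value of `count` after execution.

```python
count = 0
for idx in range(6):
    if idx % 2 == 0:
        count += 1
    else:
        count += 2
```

Let's trace through this code step by step.

Initialize: count = 0
Entering loop: for idx in range(6):

After execution: count = 9
9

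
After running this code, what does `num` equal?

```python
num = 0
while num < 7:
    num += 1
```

Let's trace through this code step by step.

Initialize: num = 0
Entering loop: while num < 7:

After execution: num = 7
7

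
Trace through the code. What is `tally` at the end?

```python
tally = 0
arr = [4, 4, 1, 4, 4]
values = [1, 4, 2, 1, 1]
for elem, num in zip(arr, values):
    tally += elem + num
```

Let's trace through this code step by step.

Initialize: tally = 0
Initialize: arr = [4, 4, 1, 4, 4]
Initialize: values = [1, 4, 2, 1, 1]
Entering loop: for elem, num in zip(arr, values):

After execution: tally = 26
26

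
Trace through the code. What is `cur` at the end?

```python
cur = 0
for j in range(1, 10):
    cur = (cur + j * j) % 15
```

Let's trace through this code step by step.

Initialize: cur = 0
Entering loop: for j in range(1, 10):

After execution: cur = 0
0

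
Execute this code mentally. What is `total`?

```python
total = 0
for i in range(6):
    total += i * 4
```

Let's trace through this code step by step.

Initialize: total = 0
Entering loop: for i in range(6):

After execution: total = 60
60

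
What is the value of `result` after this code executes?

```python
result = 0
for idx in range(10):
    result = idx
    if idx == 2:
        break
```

Let's trace through this code step by step.

Initialize: result = 0
Entering loop: for idx in range(10):

After execution: result = 2
2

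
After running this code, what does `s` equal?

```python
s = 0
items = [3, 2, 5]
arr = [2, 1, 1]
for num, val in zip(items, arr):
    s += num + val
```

Let's trace through this code step by step.

Initialize: s = 0
Initialize: items = [3, 2, 5]
Initialize: arr = [2, 1, 1]
Entering loop: for num, val in zip(items, arr):

After execution: s = 14
14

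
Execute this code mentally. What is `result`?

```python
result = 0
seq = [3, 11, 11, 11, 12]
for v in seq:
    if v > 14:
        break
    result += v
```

Let's trace through this code step by step.

Initialize: result = 0
Initialize: seq = [3, 11, 11, 11, 12]
Entering loop: for v in seq:

After execution: result = 48
48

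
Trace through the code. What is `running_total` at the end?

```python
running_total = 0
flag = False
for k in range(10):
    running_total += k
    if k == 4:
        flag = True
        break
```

Let's trace through this code step by step.

Initialize: running_total = 0
Initialize: flag = False
Entering loop: for k in range(10):

After execution: running_total = 10
10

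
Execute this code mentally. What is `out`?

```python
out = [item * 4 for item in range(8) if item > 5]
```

Let's trace through this code step by step.

Initialize: out = [item * 4 for item in range(8) if item > 5]

After execution: out = [24, 28]
[24, 28]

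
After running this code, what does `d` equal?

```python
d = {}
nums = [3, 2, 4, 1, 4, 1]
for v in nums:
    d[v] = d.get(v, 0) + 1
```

Let's trace through this code step by step.

Initialize: d = {}
Initialize: nums = [3, 2, 4, 1, 4, 1]
Entering loop: for v in nums:

After execution: d = {3: 1, 2: 1, 4: 2, 1: 2}
{3: 1, 2: 1, 4: 2, 1: 2}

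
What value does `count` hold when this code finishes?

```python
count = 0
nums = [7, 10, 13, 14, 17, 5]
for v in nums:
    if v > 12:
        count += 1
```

Let's trace through this code step by step.

Initialize: count = 0
Initialize: nums = [7, 10, 13, 14, 17, 5]
Entering loop: for v in nums:

After execution: count = 3
3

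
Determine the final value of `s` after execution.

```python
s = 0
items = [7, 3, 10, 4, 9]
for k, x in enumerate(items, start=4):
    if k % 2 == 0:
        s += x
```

Let's trace through this code step by step.

Initialize: s = 0
Initialize: items = [7, 3, 10, 4, 9]
Entering loop: for k, x in enumerate(items, start=4):

After execution: s = 26
26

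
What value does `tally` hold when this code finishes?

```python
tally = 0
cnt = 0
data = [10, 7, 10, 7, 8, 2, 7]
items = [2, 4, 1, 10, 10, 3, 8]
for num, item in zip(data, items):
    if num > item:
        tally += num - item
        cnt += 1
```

Let's trace through this code step by step.

Initialize: tally = 0
Initialize: cnt = 0
Initialize: data = [10, 7, 10, 7, 8, 2, 7]
Initialize: items = [2, 4, 1, 10, 10, 3, 8]
Entering loop: for num, item in zip(data, items):

After execution: tally = 20
20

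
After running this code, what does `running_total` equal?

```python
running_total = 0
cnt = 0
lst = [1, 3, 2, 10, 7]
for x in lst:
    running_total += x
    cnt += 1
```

Let's trace through this code step by step.

Initialize: running_total = 0
Initialize: cnt = 0
Initialize: lst = [1, 3, 2, 10, 7]
Entering loop: for x in lst:

After execution: running_total = 23
23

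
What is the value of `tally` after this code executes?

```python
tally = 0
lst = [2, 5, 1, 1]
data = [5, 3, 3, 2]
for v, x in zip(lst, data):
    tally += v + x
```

Let's trace through this code step by step.

Initialize: tally = 0
Initialize: lst = [2, 5, 1, 1]
Initialize: data = [5, 3, 3, 2]
Entering loop: for v, x in zip(lst, data):

After execution: tally = 22
22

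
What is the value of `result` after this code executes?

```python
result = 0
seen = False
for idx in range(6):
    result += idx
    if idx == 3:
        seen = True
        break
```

Let's trace through this code step by step.

Initialize: result = 0
Initialize: seen = False
Entering loop: for idx in range(6):

After execution: result = 6
6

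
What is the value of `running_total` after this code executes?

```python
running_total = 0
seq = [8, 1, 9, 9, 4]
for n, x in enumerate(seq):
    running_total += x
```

Let's trace through this code step by step.

Initialize: running_total = 0
Initialize: seq = [8, 1, 9, 9, 4]
Entering loop: for n, x in enumerate(seq):

After execution: running_total = 31
31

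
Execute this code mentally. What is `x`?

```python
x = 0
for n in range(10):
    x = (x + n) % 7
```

Let's trace through this code step by step.

Initialize: x = 0
Entering loop: for n in range(10):

After execution: x = 3
3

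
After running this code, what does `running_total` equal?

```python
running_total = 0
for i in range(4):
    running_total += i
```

Let's trace through this code step by step.

Initialize: running_total = 0
Entering loop: for i in range(4):

After execution: running_total = 6
6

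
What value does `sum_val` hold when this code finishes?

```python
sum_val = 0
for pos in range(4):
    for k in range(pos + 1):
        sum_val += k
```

Let's trace through this code step by step.

Initialize: sum_val = 0
Entering loop: for pos in range(4):

After execution: sum_val = 10
10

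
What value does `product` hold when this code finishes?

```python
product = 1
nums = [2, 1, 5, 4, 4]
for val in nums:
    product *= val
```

Let's trace through this code step by step.

Initialize: product = 1
Initialize: nums = [2, 1, 5, 4, 4]
Entering loop: for val in nums:

After execution: product = 160
160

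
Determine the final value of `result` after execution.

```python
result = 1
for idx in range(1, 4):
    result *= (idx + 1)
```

Let's trace through this code step by step.

Initialize: result = 1
Entering loop: for idx in range(1, 4):

After execution: result = 24
24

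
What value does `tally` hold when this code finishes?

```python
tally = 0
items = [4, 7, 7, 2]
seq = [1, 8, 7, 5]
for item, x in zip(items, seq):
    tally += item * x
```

Let's trace through this code step by step.

Initialize: tally = 0
Initialize: items = [4, 7, 7, 2]
Initialize: seq = [1, 8, 7, 5]
Entering loop: for item, x in zip(items, seq):

After execution: tally = 119
119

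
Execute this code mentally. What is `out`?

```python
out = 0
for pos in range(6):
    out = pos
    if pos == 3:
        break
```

Let's trace through this code step by step.

Initialize: out = 0
Entering loop: for pos in range(6):

After execution: out = 3
3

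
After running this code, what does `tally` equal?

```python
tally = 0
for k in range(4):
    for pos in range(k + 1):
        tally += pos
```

Let's trace through this code step by step.

Initialize: tally = 0
Entering loop: for k in range(4):

After execution: tally = 10
10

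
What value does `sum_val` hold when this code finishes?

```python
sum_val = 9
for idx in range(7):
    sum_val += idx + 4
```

Let's trace through this code step by step.

Initialize: sum_val = 9
Entering loop: for idx in range(7):

After execution: sum_val = 58
58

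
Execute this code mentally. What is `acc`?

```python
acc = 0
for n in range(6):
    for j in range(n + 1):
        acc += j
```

Let's trace through this code step by step.

Initialize: acc = 0
Entering loop: for n in range(6):

After execution: acc = 35
35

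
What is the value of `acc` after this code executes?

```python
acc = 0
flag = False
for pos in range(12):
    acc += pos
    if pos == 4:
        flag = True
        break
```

Let's trace through this code step by step.

Initialize: acc = 0
Initialize: flag = False
Entering loop: for pos in range(12):

After execution: acc = 10
10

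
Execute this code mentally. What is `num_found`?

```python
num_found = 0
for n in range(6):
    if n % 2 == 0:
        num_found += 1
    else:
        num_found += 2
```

Let's trace through this code step by step.

Initialize: num_found = 0
Entering loop: for n in range(6):

After execution: num_found = 9
9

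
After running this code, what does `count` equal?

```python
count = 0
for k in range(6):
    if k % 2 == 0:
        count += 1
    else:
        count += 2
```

Let's trace through this code step by step.

Initialize: count = 0
Entering loop: for k in range(6):

After execution: count = 9
9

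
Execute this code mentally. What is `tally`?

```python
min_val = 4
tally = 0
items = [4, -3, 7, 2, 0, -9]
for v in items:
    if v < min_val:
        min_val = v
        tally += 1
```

Let's trace through this code step by step.

Initialize: min_val = 4
Initialize: tally = 0
Initialize: items = [4, -3, 7, 2, 0, -9]
Entering loop: for v in items:

After execution: tally = 2
2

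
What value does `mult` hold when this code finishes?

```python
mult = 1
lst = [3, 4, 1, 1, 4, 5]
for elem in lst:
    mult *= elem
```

Let's trace through this code step by step.

Initialize: mult = 1
Initialize: lst = [3, 4, 1, 1, 4, 5]
Entering loop: for elem in lst:

After execution: mult = 240
240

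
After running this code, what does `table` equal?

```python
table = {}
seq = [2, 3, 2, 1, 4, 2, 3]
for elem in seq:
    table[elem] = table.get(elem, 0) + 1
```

Let's trace through this code step by step.

Initialize: table = {}
Initialize: seq = [2, 3, 2, 1, 4, 2, 3]
Entering loop: for elem in seq:

After execution: table = {2: 3, 3: 2, 1: 1, 4: 1}
{2: 3, 3: 2, 1: 1, 4: 1}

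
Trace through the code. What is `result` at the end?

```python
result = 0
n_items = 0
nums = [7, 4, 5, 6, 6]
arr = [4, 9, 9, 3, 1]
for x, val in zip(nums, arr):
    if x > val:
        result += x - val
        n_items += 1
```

Let's trace through this code step by step.

Initialize: result = 0
Initialize: n_items = 0
Initialize: nums = [7, 4, 5, 6, 6]
Initialize: arr = [4, 9, 9, 3, 1]
Entering loop: for x, val in zip(nums, arr):

After execution: result = 11
11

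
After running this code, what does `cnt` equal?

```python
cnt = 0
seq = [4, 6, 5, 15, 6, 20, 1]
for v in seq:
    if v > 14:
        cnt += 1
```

Let's trace through this code step by step.

Initialize: cnt = 0
Initialize: seq = [4, 6, 5, 15, 6, 20, 1]
Entering loop: for v in seq:

After execution: cnt = 2
2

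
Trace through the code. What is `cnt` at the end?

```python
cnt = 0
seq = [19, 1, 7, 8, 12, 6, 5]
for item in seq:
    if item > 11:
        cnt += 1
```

Let's trace through this code step by step.

Initialize: cnt = 0
Initialize: seq = [19, 1, 7, 8, 12, 6, 5]
Entering loop: for item in seq:

After execution: cnt = 2
2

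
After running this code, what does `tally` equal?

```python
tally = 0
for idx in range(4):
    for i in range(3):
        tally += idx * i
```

Let's trace through this code step by step.

Initialize: tally = 0
Entering loop: for idx in range(4):

After execution: tally = 18
18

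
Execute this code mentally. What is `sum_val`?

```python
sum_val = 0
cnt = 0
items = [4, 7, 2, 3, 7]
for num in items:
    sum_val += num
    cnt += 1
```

Let's trace through this code step by step.

Initialize: sum_val = 0
Initialize: cnt = 0
Initialize: items = [4, 7, 2, 3, 7]
Entering loop: for num in items:

After execution: sum_val = 23
23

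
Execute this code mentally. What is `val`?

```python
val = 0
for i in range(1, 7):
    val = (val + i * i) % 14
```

Let's trace through this code step by step.

Initialize: val = 0
Entering loop: for i in range(1, 7):

After execution: val = 7
7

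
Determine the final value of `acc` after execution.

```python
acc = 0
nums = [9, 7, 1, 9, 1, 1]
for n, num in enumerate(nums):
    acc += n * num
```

Let's trace through this code step by step.

Initialize: acc = 0
Initialize: nums = [9, 7, 1, 9, 1, 1]
Entering loop: for n, num in enumerate(nums):

After execution: acc = 45
45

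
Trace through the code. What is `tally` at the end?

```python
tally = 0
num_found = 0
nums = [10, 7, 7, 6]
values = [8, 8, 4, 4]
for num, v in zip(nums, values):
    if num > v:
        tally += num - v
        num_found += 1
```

Let's trace through this code step by step.

Initialize: tally = 0
Initialize: num_found = 0
Initialize: nums = [10, 7, 7, 6]
Initialize: values = [8, 8, 4, 4]
Entering loop: for num, v in zip(nums, values):

After execution: tally = 7
7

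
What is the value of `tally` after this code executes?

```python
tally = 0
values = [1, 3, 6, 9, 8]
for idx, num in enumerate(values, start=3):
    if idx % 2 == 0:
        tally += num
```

Let's trace through this code step by step.

Initialize: tally = 0
Initialize: values = [1, 3, 6, 9, 8]
Entering loop: for idx, num in enumerate(values, start=3):

After execution: tally = 12
12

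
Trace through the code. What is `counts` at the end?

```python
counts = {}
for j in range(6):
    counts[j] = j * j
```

Let's trace through this code step by step.

Initialize: counts = {}
Entering loop: for j in range(6):

After execution: counts = {0: 0, 1: 1, 2: 4, 3: 9, 4: 16, 5: 25}
{0: 0, 1: 1, 2: 4, 3: 9, 4: 16, 5: 25}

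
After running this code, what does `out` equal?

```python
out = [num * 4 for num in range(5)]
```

Let's trace through this code step by step.

Initialize: out = [num * 4 for num in range(5)]

After execution: out = [0, 4, 8, 12, 16]
[0, 4, 8, 12, 16]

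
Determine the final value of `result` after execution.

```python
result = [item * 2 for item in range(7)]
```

Let's trace through this code step by step.

Initialize: result = [item * 2 for item in range(7)]

After execution: result = [0, 2, 4, 6, 8, 10, 12]
[0, 2, 4, 6, 8, 10, 12]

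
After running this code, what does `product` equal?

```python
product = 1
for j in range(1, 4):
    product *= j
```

Let's trace through this code step by step.

Initialize: product = 1
Entering loop: for j in range(1, 4):

After execution: product = 6
6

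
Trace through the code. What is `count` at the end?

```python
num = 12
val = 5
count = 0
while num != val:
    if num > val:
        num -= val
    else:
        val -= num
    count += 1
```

Let's trace through this code step by step.

Initialize: num = 12
Initialize: val = 5
Initialize: count = 0
Entering loop: while num != val:

After execution: count = 5
5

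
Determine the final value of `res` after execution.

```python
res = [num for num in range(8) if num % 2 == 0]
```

Let's trace through this code step by step.

Initialize: res = [num for num in range(8) if num % 2 == 0]

After execution: res = [0, 2, 4, 6]
[0, 2, 4, 6]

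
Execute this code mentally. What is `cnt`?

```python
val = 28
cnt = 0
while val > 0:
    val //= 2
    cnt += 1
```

Let's trace through this code step by step.

Initialize: val = 28
Initialize: cnt = 0
Entering loop: while val > 0:

After execution: cnt = 5
5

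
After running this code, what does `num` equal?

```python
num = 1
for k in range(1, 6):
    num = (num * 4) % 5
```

Let's trace through this code step by step.

Initialize: num = 1
Entering loop: for k in range(1, 6):

After execution: num = 4
4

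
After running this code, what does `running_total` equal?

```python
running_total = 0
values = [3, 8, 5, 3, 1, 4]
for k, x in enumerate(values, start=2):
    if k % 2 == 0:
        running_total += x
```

Let's trace through this code step by step.

Initialize: running_total = 0
Initialize: values = [3, 8, 5, 3, 1, 4]
Entering loop: for k, x in enumerate(values, start=2):

After execution: running_total = 9
9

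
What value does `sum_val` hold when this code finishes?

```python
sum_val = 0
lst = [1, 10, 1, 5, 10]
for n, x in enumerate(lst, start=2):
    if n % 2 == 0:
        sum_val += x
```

Let's trace through this code step by step.

Initialize: sum_val = 0
Initialize: lst = [1, 10, 1, 5, 10]
Entering loop: for n, x in enumerate(lst, start=2):

After execution: sum_val = 12
12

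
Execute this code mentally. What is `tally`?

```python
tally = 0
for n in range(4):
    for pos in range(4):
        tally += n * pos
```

Let's trace through this code step by step.

Initialize: tally = 0
Entering loop: for n in range(4):

After execution: tally = 36
36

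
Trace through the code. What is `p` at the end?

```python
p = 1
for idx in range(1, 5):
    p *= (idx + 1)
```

Let's trace through this code step by step.

Initialize: p = 1
Entering loop: for idx in range(1, 5):

After execution: p = 120
120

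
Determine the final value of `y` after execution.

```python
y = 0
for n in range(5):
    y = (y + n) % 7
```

Let's trace through this code step by step.

Initialize: y = 0
Entering loop: for n in range(5):

After execution: y = 3
3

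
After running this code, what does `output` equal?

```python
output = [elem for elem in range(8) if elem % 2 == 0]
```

Let's trace through this code step by step.

Initialize: output = [elem for elem in range(8) if elem % 2 == 0]

After execution: output = [0, 2, 4, 6]
[0, 2, 4, 6]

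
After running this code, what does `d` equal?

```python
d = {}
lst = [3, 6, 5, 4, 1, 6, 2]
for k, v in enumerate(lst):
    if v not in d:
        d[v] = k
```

Let's trace through this code step by step.

Initialize: d = {}
Initialize: lst = [3, 6, 5, 4, 1, 6, 2]
Entering loop: for k, v in enumerate(lst):

After execution: d = {3: 0, 6: 1, 5: 2, 4: 3, 1: 4, 2: 6}
{3: 0, 6: 1, 5: 2, 4: 3, 1: 4, 2: 6}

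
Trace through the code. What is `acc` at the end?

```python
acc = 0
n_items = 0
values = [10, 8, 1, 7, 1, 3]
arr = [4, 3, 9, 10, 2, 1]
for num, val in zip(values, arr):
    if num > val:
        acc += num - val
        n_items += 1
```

Let's trace through this code step by step.

Initialize: acc = 0
Initialize: n_items = 0
Initialize: values = [10, 8, 1, 7, 1, 3]
Initialize: arr = [4, 3, 9, 10, 2, 1]
Entering loop: for num, val in zip(values, arr):

After execution: acc = 13
13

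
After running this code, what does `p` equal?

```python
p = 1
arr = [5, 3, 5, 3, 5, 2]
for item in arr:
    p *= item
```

Let's trace through this code step by step.

Initialize: p = 1
Initialize: arr = [5, 3, 5, 3, 5, 2]
Entering loop: for item in arr:

After execution: p = 2250
2250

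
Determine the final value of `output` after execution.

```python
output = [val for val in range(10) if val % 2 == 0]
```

Let's trace through this code step by step.

Initialize: output = [val for val in range(10) if val % 2 == 0]

After execution: output = [0, 2, 4, 6, 8]
[0, 2, 4, 6, 8]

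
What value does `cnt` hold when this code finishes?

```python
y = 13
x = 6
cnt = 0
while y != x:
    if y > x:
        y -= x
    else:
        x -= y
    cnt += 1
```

Let's trace through this code step by step.

Initialize: y = 13
Initialize: x = 6
Initialize: cnt = 0
Entering loop: while y != x:

After execution: cnt = 7
7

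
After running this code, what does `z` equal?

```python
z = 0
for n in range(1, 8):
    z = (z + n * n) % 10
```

Let's trace through this code step by step.

Initialize: z = 0
Entering loop: for n in range(1, 8):

After execution: z = 0
0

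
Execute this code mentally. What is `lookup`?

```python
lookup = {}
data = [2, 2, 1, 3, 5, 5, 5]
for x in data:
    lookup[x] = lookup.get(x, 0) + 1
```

Let's trace through this code step by step.

Initialize: lookup = {}
Initialize: data = [2, 2, 1, 3, 5, 5, 5]
Entering loop: for x in data:

After execution: lookup = {2: 2, 1: 1, 3: 1, 5: 3}
{2: 2, 1: 1, 3: 1, 5: 3}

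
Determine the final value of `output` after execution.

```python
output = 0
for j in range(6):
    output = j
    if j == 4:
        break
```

Let's trace through this code step by step.

Initialize: output = 0
Entering loop: for j in range(6):

After execution: output = 4
4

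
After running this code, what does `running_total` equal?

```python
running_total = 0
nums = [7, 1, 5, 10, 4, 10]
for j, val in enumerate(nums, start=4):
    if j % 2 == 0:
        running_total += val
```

Let's trace through this code step by step.

Initialize: running_total = 0
Initialize: nums = [7, 1, 5, 10, 4, 10]
Entering loop: for j, val in enumerate(nums, start=4):

After execution: running_total = 16
16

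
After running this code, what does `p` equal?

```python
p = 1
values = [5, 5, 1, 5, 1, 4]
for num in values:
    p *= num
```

Let's trace through this code step by step.

Initialize: p = 1
Initialize: values = [5, 5, 1, 5, 1, 4]
Entering loop: for num in values:

After execution: p = 500
500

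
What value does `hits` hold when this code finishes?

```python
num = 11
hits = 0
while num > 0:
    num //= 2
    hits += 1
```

Let's trace through this code step by step.

Initialize: num = 11
Initialize: hits = 0
Entering loop: while num > 0:

After execution: hits = 4
4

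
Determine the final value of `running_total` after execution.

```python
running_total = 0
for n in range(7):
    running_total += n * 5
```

Let's trace through this code step by step.

Initialize: running_total = 0
Entering loop: for n in range(7):

After execution: running_total = 105
105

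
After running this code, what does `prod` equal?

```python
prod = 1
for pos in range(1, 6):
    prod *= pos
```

Let's trace through this code step by step.

Initialize: prod = 1
Entering loop: for pos in range(1, 6):

After execution: prod = 120
120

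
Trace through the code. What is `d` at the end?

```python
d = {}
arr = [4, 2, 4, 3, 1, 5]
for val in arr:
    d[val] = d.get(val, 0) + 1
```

Let's trace through this code step by step.

Initialize: d = {}
Initialize: arr = [4, 2, 4, 3, 1, 5]
Entering loop: for val in arr:

After execution: d = {4: 2, 2: 1, 3: 1, 1: 1, 5: 1}
{4: 2, 2: 1, 3: 1, 1: 1, 5: 1}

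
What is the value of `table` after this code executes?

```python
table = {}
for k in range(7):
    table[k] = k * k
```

Let's trace through this code step by step.

Initialize: table = {}
Entering loop: for k in range(7):

After execution: table = {0: 0, 1: 1, 2: 4, 3: 9, 4: 16, 5: 25, 6: 36}
{0: 0, 1: 1, 2: 4, 3: 9, 4: 16, 5: 25, 6: 36}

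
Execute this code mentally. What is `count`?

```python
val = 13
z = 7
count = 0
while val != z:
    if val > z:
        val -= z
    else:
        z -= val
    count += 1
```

Let's trace through this code step by step.

Initialize: val = 13
Initialize: z = 7
Initialize: count = 0
Entering loop: while val != z:

After execution: count = 7
7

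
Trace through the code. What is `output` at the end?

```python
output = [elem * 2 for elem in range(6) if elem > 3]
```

Let's trace through this code step by step.

Initialize: output = [elem * 2 for elem in range(6) if elem > 3]

After execution: output = [8, 10]
[8, 10]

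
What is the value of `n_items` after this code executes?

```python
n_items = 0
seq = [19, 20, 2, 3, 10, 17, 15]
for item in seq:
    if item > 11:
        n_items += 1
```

Let's trace through this code step by step.

Initialize: n_items = 0
Initialize: seq = [19, 20, 2, 3, 10, 17, 15]
Entering loop: for item in seq:

After execution: n_items = 4
4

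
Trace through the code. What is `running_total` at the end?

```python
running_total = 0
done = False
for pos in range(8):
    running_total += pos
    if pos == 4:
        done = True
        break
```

Let's trace through this code step by step.

Initialize: running_total = 0
Initialize: done = False
Entering loop: for pos in range(8):

After execution: running_total = 10
10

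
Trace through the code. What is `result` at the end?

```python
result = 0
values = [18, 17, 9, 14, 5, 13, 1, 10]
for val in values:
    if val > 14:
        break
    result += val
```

Let's trace through this code step by step.

Initialize: result = 0
Initialize: values = [18, 17, 9, 14, 5, 13, 1, 10]
Entering loop: for val in values:

After execution: result = 0
0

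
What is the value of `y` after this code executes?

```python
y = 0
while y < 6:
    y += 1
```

Let's trace through this code step by step.

Initialize: y = 0
Entering loop: while y < 6:

After execution: y = 6
6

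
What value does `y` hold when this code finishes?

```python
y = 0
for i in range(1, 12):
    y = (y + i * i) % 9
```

Let's trace through this code step by step.

Initialize: y = 0
Entering loop: for i in range(1, 12):

After execution: y = 2
2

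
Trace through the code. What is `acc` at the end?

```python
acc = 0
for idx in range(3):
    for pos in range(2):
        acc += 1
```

Let's trace through this code step by step.

Initialize: acc = 0
Entering loop: for idx in range(3):

After execution: acc = 6
6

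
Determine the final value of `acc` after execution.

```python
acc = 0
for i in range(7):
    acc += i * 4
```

Let's trace through this code step by step.

Initialize: acc = 0
Entering loop: for i in range(7):

After execution: acc = 84
84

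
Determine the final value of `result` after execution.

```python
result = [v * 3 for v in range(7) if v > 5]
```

Let's trace through this code step by step.

Initialize: result = [v * 3 for v in range(7) if v > 5]

After execution: result = [18]
[18]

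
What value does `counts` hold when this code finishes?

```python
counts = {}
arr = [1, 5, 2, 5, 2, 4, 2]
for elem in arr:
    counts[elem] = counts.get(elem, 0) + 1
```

Let's trace through this code step by step.

Initialize: counts = {}
Initialize: arr = [1, 5, 2, 5, 2, 4, 2]
Entering loop: for elem in arr:

After execution: counts = {1: 1, 5: 2, 2: 3, 4: 1}
{1: 1, 5: 2, 2: 3, 4: 1}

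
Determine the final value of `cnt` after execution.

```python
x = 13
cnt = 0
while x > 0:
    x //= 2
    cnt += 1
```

Let's trace through this code step by step.

Initialize: x = 13
Initialize: cnt = 0
Entering loop: while x > 0:

After execution: cnt = 4
4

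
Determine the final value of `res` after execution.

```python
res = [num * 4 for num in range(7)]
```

Let's trace through this code step by step.

Initialize: res = [num * 4 for num in range(7)]

After execution: res = [0, 4, 8, 12, 16, 20, 24]
[0, 4, 8, 12, 16, 20, 24]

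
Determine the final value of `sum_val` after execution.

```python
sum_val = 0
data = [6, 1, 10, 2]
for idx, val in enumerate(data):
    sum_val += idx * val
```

Let's trace through this code step by step.

Initialize: sum_val = 0
Initialize: data = [6, 1, 10, 2]
Entering loop: for idx, val in enumerate(data):

After execution: sum_val = 27
27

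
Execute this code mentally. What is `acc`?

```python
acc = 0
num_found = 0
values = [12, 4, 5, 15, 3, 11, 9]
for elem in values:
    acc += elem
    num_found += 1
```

Let's trace through this code step by step.

Initialize: acc = 0
Initialize: num_found = 0
Initialize: values = [12, 4, 5, 15, 3, 11, 9]
Entering loop: for elem in values:

After execution: acc = 59
59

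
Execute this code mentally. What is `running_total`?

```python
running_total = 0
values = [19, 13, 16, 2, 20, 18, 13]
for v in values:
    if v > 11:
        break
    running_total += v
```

Let's trace through this code step by step.

Initialize: running_total = 0
Initialize: values = [19, 13, 16, 2, 20, 18, 13]
Entering loop: for v in values:

After execution: running_total = 0
0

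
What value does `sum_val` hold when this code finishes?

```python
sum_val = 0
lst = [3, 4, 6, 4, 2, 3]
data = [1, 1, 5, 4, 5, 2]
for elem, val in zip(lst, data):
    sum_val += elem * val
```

Let's trace through this code step by step.

Initialize: sum_val = 0
Initialize: lst = [3, 4, 6, 4, 2, 3]
Initialize: data = [1, 1, 5, 4, 5, 2]
Entering loop: for elem, val in zip(lst, data):

After execution: sum_val = 69
69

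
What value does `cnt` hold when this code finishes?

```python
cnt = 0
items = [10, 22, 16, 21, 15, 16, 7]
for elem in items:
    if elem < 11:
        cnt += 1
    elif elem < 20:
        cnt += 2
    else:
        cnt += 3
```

Let's trace through this code step by step.

Initialize: cnt = 0
Initialize: items = [10, 22, 16, 21, 15, 16, 7]
Entering loop: for elem in items:

After execution: cnt = 14
14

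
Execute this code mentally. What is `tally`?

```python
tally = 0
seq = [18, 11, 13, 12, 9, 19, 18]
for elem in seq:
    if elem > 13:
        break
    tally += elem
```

Let's trace through this code step by step.

Initialize: tally = 0
Initialize: seq = [18, 11, 13, 12, 9, 19, 18]
Entering loop: for elem in seq:

After execution: tally = 0
0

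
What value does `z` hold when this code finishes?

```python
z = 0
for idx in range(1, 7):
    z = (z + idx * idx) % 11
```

Let's trace through this code step by step.

Initialize: z = 0
Entering loop: for idx in range(1, 7):

After execution: z = 3
3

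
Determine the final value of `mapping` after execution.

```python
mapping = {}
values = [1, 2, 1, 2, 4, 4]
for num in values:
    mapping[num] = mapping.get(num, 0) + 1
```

Let's trace through this code step by step.

Initialize: mapping = {}
Initialize: values = [1, 2, 1, 2, 4, 4]
Entering loop: for num in values:

After execution: mapping = {1: 2, 2: 2, 4: 2}
{1: 2, 2: 2, 4: 2}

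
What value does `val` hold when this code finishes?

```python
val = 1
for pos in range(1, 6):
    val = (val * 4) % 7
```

Let's trace through this code step by step.

Initialize: val = 1
Entering loop: for pos in range(1, 6):

After execution: val = 2
2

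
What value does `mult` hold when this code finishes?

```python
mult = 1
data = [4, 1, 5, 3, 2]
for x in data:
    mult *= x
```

Let's trace through this code step by step.

Initialize: mult = 1
Initialize: data = [4, 1, 5, 3, 2]
Entering loop: for x in data:

After execution: mult = 120
120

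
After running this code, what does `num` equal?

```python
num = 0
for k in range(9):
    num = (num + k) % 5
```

Let's trace through this code step by step.

Initialize: num = 0
Entering loop: for k in range(9):

After execution: num = 1
1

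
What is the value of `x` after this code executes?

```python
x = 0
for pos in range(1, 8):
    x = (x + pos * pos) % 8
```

Let's trace through this code step by step.

Initialize: x = 0
Entering loop: for pos in range(1, 8):

After execution: x = 4
4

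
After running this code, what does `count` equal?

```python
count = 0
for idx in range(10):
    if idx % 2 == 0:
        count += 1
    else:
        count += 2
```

Let's trace through this code step by step.

Initialize: count = 0
Entering loop: for idx in range(10):

After execution: count = 15
15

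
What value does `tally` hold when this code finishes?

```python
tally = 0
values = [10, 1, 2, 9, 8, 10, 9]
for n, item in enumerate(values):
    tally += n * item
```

Let's trace through this code step by step.

Initialize: tally = 0
Initialize: values = [10, 1, 2, 9, 8, 10, 9]
Entering loop: for n, item in enumerate(values):

After execution: tally = 168
168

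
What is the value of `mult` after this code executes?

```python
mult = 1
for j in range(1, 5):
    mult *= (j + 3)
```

Let's trace through this code step by step.

Initialize: mult = 1
Entering loop: for j in range(1, 5):

After execution: mult = 840
840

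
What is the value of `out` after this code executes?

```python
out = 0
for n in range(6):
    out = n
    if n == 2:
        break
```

Let's trace through this code step by step.

Initialize: out = 0
Entering loop: for n in range(6):

After execution: out = 2
2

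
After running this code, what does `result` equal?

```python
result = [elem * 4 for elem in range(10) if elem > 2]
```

Let's trace through this code step by step.

Initialize: result = [elem * 4 for elem in range(10) if elem > 2]

After execution: result = [12, 16, 20, 24, 28, 32, 36]
[12, 16, 20, 24, 28, 32, 36]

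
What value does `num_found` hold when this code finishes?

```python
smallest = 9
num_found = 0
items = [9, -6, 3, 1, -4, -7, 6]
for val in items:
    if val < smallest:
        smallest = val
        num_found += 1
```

Let's trace through this code step by step.

Initialize: smallest = 9
Initialize: num_found = 0
Initialize: items = [9, -6, 3, 1, -4, -7, 6]
Entering loop: for val in items:

After execution: num_found = 2
2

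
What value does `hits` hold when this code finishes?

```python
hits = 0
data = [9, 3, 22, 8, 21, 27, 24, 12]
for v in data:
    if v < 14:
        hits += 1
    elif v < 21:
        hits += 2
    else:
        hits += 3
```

Let's trace through this code step by step.

Initialize: hits = 0
Initialize: data = [9, 3, 22, 8, 21, 27, 24, 12]
Entering loop: for v in data:

After execution: hits = 16
16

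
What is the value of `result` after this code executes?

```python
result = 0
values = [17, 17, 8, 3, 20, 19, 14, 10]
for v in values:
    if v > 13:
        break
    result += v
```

Let's trace through this code step by step.

Initialize: result = 0
Initialize: values = [17, 17, 8, 3, 20, 19, 14, 10]
Entering loop: for v in values:

After execution: result = 0
0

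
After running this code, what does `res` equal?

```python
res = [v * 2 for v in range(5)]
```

Let's trace through this code step by step.

Initialize: res = [v * 2 for v in range(5)]

After execution: res = [0, 2, 4, 6, 8]
[0, 2, 4, 6, 8]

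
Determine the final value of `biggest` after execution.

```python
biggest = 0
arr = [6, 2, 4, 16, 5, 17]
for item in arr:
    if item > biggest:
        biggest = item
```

Let's trace through this code step by step.

Initialize: biggest = 0
Initialize: arr = [6, 2, 4, 16, 5, 17]
Entering loop: for item in arr:

After execution: biggest = 17
17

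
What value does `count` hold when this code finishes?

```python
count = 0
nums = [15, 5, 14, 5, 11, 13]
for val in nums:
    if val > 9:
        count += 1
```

Let's trace through this code step by step.

Initialize: count = 0
Initialize: nums = [15, 5, 14, 5, 11, 13]
Entering loop: for val in nums:

After execution: count = 4
4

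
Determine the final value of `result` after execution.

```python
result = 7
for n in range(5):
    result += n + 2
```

Let's trace through this code step by step.

Initialize: result = 7
Entering loop: for n in range(5):

After execution: result = 27
27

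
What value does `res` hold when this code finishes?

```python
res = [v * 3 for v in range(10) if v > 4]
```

Let's trace through this code step by step.

Initialize: res = [v * 3 for v in range(10) if v > 4]

After execution: res = [15, 18, 21, 24, 27]
[15, 18, 21, 24, 27]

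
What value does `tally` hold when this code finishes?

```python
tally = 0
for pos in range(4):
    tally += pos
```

Let's trace through this code step by step.

Initialize: tally = 0
Entering loop: for pos in range(4):

After execution: tally = 6
6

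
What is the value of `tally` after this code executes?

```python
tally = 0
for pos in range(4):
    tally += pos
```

Let's trace through this code step by step.

Initialize: tally = 0
Entering loop: for pos in range(4):

After execution: tally = 6
6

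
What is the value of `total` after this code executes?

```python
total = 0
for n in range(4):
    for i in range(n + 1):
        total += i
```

Let's trace through this code step by step.

Initialize: total = 0
Entering loop: for n in range(4):

After execution: total = 10
10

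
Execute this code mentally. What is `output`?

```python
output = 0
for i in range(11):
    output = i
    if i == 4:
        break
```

Let's trace through this code step by step.

Initialize: output = 0
Entering loop: for i in range(11):

After execution: output = 4
4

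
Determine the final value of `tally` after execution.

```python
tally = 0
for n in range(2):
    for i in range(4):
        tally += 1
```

Let's trace through this code step by step.

Initialize: tally = 0
Entering loop: for n in range(2):

After execution: tally = 8
8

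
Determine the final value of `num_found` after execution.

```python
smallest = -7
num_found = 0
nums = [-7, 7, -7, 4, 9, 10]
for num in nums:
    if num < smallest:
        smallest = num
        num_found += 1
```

Let's trace through this code step by step.

Initialize: smallest = -7
Initialize: num_found = 0
Initialize: nums = [-7, 7, -7, 4, 9, 10]
Entering loop: for num in nums:

After execution: num_found = 0
0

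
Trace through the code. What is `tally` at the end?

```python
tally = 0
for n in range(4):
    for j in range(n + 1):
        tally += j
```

Let's trace through this code step by step.

Initialize: tally = 0
Entering loop: for n in range(4):

After execution: tally = 10
10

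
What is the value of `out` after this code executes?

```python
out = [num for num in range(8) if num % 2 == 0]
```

Let's trace through this code step by step.

Initialize: out = [num for num in range(8) if num % 2 == 0]

After execution: out = [0, 2, 4, 6]
[0, 2, 4, 6]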